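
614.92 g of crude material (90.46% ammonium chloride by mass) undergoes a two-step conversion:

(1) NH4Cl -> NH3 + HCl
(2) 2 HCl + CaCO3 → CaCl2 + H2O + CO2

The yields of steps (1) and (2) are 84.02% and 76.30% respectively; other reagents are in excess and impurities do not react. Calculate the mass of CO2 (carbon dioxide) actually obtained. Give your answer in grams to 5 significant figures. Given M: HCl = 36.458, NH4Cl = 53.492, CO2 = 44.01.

146.69 g

Pure NH4Cl = 614.92 × 0.9046 = 556.257 g.
n(NH4Cl) = 556.257 / 53.492 = 10.3989 mol.
Step 1 (NH4Cl:HCl = 1:1): theoretical n(HCl) = 10.3989 mol; at 84.02% yield, n(HCl) = 8.73713 mol.
Step 2 (HCl:CO2 = 2:1): theoretical n(CO2) = 4.36857 mol, so theoretical mass = 4.36857 × 44.01 = 192.261 g.
At 76.30% yield, actual mass of CO2 = 192.261 × 0.7630 = 146.695 g.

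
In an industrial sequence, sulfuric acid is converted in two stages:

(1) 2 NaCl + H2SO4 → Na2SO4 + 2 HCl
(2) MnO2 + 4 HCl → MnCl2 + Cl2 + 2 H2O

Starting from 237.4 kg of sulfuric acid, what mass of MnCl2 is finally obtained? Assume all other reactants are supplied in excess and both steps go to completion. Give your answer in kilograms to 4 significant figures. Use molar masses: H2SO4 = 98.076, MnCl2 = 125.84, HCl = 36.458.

152.3 kg

237.4 kg = 237400 g.
n(H2SO4) = 237400 / 98.076 = 2420.6 mol.
Step 1 gives a 1:2 ratio of H2SO4 to HCl, so n(HCl) = 4841.1 mol.
In step 2 the HCl:MnCl2 ratio is 4:1, so n(MnCl2) = 1210.3 mol.
Mass of MnCl2 = 1210.3 × 125.84 = 152300 g = 152.3 kg.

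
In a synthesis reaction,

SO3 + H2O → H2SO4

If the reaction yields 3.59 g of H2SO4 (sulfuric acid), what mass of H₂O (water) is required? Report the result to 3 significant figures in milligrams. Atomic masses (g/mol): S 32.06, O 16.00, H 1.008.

659 mg

M(H2SO4) = 2(1.008) + 32.06 + 4(16.00) = 98.076 g/mol.
M(H2O) = 2(1.008) + 16.00 = 18.016 g/mol.
n(H2SO4) = 3.590 g / 98.076 g/mol = 0.03660 mol.
From the equation the H2SO4:H2O mole ratio is 1:1, so n(H2O) = 0.03660 × 1/1 = 0.03660 mol.
Mass of H2O = 0.03660 mol × 18.016 g/mol = 0.6595 g.
Converting to mg: 0.6595 g = 659 mg.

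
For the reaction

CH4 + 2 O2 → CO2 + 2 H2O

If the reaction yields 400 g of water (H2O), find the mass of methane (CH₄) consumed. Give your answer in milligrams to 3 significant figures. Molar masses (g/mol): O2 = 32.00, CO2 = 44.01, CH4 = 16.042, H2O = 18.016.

178000 mg

n(H2O) = 400.0 g / 18.016 g/mol = 22.20 mol.
From the equation the H2O:CH4 mole ratio is 2:1, so n(CH4) = 22.20 × 1/2 = 11.10 mol.
Mass of CH4 = 11.10 mol × 16.042 g/mol = 178.1 g.
Converting to mg: 178.1 g = 178000 mg.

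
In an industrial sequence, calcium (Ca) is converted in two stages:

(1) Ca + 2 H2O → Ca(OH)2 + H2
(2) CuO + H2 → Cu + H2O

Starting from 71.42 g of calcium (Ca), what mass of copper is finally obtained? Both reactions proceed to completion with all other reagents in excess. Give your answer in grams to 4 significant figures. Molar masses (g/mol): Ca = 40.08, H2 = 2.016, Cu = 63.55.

n(Ca) = 71.420 / 40.08 = 1.7819 mol.
Step 1 gives a 1:1 ratio of Ca to H2, so n(H2) = 1.7819 mol.
In step 2 the H2:Cu ratio is 1:1, so n(Cu) = 1.7819 mol.
Mass of Cu = 1.7819 × 63.55 = 113.24 g.

113.2 g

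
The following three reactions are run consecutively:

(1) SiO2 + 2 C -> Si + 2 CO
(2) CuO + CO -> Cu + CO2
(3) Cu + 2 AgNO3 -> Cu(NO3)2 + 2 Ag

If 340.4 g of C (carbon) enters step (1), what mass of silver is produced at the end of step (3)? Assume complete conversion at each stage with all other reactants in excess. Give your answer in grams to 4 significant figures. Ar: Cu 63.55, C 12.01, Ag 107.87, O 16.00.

M(C) = 12.01 g/mol.
M(Ag) = 107.87 g/mol.
n(C) = 340.4 / 12.01 = 28.343 mol.
Reaction (1): C→CO ratio 2:2 ⇒ n(CO) = 28.343 mol.
Reaction (2): CO→Cu ratio 1:1 ⇒ n(Cu) = 28.343 mol.
Reaction (3): Cu→Ag ratio 1:2 ⇒ n(Ag) = 56.686 mol.
Mass of Ag = 56.686 × 107.87 = 6114.7 g.

6115 g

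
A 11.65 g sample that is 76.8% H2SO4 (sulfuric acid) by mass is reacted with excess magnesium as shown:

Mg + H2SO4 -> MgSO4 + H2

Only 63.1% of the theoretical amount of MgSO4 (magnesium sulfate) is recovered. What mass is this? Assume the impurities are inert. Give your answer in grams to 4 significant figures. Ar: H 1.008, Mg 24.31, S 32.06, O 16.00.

6.929 g

Pure H2SO4 available = 11.65 g × 0.768 = 8.9472 g.
M(H2SO4) = 2(1.008) + 32.06 + 4(16.00) = 98.076 g/mol.
M(MgSO4) = 24.31 + 32.06 + 4(16.00) = 120.37 g/mol.
n(H2SO4) = 8.9472 g / 98.076 g/mol = 0.091227 mol.
From the equation the H2SO4:MgSO4 mole ratio is 1:1, so n(MgSO4) = 0.091227 × 1/1 = 0.091227 mol.
Mass of MgSO4 = 0.091227 mol × 120.37 g/mol = 10.981 g.
Actual mass collected = 10.981 g × 0.631 = 6.9290 g.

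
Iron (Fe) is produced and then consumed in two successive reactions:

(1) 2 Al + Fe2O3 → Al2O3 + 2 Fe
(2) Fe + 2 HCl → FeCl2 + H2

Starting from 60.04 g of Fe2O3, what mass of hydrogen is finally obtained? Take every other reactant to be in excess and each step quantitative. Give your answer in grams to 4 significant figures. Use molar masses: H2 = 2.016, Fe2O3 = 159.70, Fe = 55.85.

1.516 g

n(Fe2O3) = 60.040 / 159.70 = 0.37595 mol.
Step 1 gives a 1:2 ratio of Fe2O3 to Fe, so n(Fe) = 0.75191 mol.
In step 2 the Fe:H2 ratio is 1:1, so n(H2) = 0.75191 mol.
Mass of H2 = 0.75191 × 2.016 = 1.5159 g.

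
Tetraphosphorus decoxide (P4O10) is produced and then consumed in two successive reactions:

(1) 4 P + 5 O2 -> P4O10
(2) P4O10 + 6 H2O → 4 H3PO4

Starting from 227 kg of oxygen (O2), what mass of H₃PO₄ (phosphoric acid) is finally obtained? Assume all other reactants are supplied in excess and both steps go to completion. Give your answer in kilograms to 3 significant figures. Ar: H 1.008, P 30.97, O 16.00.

556 kg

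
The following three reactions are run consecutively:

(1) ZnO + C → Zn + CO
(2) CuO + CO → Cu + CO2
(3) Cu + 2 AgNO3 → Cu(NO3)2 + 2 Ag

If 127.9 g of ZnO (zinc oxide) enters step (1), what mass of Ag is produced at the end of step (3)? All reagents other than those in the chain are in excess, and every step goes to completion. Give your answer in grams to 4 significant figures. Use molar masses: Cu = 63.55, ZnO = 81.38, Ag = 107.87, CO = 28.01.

n(ZnO) = 127.9 / 81.38 = 1.5716 mol.
Reaction (1): ZnO→CO ratio 1:1 ⇒ n(CO) = 1.5716 mol.
Reaction (2): CO→Cu ratio 1:1 ⇒ n(Cu) = 1.5716 mol.
Reaction (3): Cu→Ag ratio 1:2 ⇒ n(Ag) = 3.1433 mol.
Mass of Ag = 3.1433 × 107.87 = 339.07 g.

339.1 g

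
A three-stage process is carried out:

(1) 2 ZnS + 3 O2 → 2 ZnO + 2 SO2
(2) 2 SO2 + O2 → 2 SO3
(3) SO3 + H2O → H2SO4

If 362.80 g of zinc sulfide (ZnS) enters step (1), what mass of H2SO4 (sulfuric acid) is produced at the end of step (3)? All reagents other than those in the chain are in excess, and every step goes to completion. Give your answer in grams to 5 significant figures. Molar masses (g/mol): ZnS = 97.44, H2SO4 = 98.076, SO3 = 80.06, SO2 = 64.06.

n(ZnS) = 362.80 / 97.44 = 3.72332 mol.
Reaction (1): ZnS→SO2 ratio 2:2 ⇒ n(SO2) = 3.72332 mol.
Reaction (2): SO2→SO3 ratio 2:2 ⇒ n(SO3) = 3.72332 mol.
Reaction (3): SO3→H2SO4 ratio 1:1 ⇒ n(H2SO4) = 3.72332 mol.
Mass of H2SO4 = 3.72332 × 98.076 = 365.168 g.

365.17 g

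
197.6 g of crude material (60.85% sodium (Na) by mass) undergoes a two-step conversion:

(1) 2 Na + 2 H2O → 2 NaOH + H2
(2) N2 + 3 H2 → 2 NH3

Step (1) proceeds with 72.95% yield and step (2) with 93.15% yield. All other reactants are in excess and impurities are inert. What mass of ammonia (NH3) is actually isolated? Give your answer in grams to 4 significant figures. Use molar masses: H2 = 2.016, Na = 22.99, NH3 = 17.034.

20.18 g

Pure Na = 197.6 × 0.6085 = 120.24 g.
n(Na) = 120.24 / 22.99 = 5.2301 mol.
Step 1 (Na:H2 = 2:1): theoretical n(H2) = 2.6150 mol; at 72.95% yield, n(H2) = 1.9077 mol.
Step 2 (H2:NH3 = 3:2): theoretical n(NH3) = 1.2718 mol, so theoretical mass = 1.2718 × 17.034 = 21.664 g.
At 93.15% yield, actual mass of NH3 = 21.664 × 0.9315 = 20.180 g.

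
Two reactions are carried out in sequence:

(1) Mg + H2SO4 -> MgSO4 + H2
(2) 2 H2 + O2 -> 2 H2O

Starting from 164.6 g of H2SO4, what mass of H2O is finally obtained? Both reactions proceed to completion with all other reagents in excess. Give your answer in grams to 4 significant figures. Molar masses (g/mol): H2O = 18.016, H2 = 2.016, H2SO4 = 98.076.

n(H2SO4) = 164.60 / 98.076 = 1.6783 mol.
Step 1 gives a 1:1 ratio of H2SO4 to H2, so n(H2) = 1.6783 mol.
In step 2 the H2:H2O ratio is 2:2, so n(H2O) = 1.6783 mol.
Mass of H2O = 1.6783 × 18.016 = 30.236 g.

30.24 g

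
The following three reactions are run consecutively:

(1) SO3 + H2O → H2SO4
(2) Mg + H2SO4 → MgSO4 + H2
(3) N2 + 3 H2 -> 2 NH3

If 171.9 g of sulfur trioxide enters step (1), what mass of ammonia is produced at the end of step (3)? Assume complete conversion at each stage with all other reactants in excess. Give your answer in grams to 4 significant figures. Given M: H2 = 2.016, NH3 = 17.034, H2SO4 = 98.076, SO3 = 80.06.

n(SO3) = 171.9 / 80.06 = 2.1471 mol.
Reaction (1): SO3→H2SO4 ratio 1:1 ⇒ n(H2SO4) = 2.1471 mol.
Reaction (2): H2SO4→H2 ratio 1:1 ⇒ n(H2) = 2.1471 mol.
Reaction (3): H2→NH3 ratio 3:2 ⇒ n(NH3) = 1.4314 mol.
Mass of NH3 = 1.4314 × 17.034 = 24.383 g.

24.38 g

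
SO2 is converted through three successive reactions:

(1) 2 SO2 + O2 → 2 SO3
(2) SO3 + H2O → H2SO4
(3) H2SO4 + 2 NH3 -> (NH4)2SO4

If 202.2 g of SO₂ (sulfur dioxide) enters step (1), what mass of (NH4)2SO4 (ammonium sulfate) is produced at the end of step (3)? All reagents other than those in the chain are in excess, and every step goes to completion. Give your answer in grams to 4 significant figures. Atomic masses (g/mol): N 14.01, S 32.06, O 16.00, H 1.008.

M(SO2) = 32.06 + 2(16.00) = 64.06 g/mol.
M((NH4)2SO4) = 2(14.01) + 8(1.008) + 32.06 + 4(16.00) = 132.144 g/mol.
n(SO2) = 202.2 / 64.06 = 3.1564 mol.
Reaction (1): SO2→SO3 ratio 2:2 ⇒ n(SO3) = 3.1564 mol.
Reaction (2): SO3→H2SO4 ratio 1:1 ⇒ n(H2SO4) = 3.1564 mol.
Reaction (3): H2SO4→(NH4)2SO4 ratio 1:1 ⇒ n((NH4)2SO4) = 3.1564 mol.
Mass of (NH4)2SO4 = 3.1564 × 132.144 = 417.10 g.

417.1 g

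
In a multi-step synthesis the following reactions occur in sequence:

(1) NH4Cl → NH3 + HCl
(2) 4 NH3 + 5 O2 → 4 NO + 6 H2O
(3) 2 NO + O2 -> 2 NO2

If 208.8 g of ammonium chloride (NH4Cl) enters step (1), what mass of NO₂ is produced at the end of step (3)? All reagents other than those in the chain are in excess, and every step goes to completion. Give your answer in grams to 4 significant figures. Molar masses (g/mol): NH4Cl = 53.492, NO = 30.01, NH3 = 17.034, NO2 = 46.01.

179.6 g

n(NH4Cl) = 208.8 / 53.492 = 3.9034 mol.
Reaction (1): NH4Cl→NH3 ratio 1:1 ⇒ n(NH3) = 3.9034 mol.
Reaction (2): NH3→NO ratio 4:4 ⇒ n(NO) = 3.9034 mol.
Reaction (3): NO→NO2 ratio 2:2 ⇒ n(NO2) = 3.9034 mol.
Mass of NO2 = 3.9034 × 46.01 = 179.59 g.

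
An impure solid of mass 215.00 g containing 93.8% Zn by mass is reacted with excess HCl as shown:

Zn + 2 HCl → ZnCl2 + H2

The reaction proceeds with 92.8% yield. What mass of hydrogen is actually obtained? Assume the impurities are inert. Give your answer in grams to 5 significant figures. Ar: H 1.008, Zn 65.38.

5.7708 g

Pure Zn available = 215.00 g × 0.938 = 201.670 g.
M(Zn) = 65.38 g/mol.
M(H2) = 2(1.008) = 2.016 g/mol.
n(Zn) = 201.670 g / 65.38 g/mol = 3.08458 mol.
From the equation the Zn:H2 mole ratio is 1:1, so n(H2) = 3.08458 × 1/1 = 3.08458 mol.
Mass of H2 = 3.08458 mol × 2.016 g/mol = 6.21852 g.
Actual mass collected = 6.21852 g × 0.928 = 5.77078 g.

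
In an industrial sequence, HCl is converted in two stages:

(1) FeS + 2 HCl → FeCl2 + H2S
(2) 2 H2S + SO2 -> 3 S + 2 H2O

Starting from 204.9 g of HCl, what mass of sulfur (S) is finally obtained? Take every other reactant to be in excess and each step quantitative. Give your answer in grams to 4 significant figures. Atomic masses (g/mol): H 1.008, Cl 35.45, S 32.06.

M(HCl) = 1.008 + 35.45 = 36.458 g/mol.
M(S) = 32.06 g/mol.
n(HCl) = 204.90 / 36.458 = 5.6202 mol.
Step 1 gives a 2:1 ratio of HCl to H2S, so n(H2S) = 2.8101 mol.
In step 2 the H2S:S ratio is 2:3, so n(S) = 4.2151 mol.
Mass of S = 4.2151 × 32.06 = 135.14 g.

135.1 g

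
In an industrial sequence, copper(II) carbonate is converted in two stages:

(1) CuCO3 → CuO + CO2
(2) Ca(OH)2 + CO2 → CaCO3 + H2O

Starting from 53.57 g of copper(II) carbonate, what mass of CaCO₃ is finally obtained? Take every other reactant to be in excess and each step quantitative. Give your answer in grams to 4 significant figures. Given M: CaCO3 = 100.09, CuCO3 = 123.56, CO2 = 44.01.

n(CuCO3) = 53.570 / 123.56 = 0.43355 mol.
Step 1 gives a 1:1 ratio of CuCO3 to CO2, so n(CO2) = 0.43355 mol.
In step 2 the CO2:CaCO3 ratio is 1:1, so n(CaCO3) = 0.43355 mol.
Mass of CaCO3 = 0.43355 × 100.09 = 43.394 g.

43.39 g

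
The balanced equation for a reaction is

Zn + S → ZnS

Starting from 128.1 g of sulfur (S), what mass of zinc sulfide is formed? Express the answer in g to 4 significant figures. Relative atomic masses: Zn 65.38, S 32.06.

389.3 g

M(S) = 32.06 g/mol.
M(ZnS) = 65.38 + 32.06 = 97.44 g/mol.
n(S) = 128.10 g / 32.06 g/mol = 3.9956 mol.
From the equation the S:ZnS mole ratio is 1:1, so n(ZnS) = 3.9956 × 1/1 = 3.9956 mol.
Mass of ZnS = 3.9956 mol × 97.44 g/mol = 389.33 g.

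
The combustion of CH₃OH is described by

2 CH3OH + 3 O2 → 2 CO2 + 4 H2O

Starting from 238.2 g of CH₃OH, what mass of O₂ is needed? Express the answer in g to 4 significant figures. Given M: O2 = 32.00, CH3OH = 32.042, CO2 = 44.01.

356.8 g

n(CH3OH) = 238.20 g / 32.042 g/mol = 7.4340 mol.
From the equation the CH3OH:O2 mole ratio is 2:3, so n(O2) = 7.4340 × 3/2 = 11.151 mol.
Mass of O2 = 11.151 mol × 32.00 g/mol = 356.83 g.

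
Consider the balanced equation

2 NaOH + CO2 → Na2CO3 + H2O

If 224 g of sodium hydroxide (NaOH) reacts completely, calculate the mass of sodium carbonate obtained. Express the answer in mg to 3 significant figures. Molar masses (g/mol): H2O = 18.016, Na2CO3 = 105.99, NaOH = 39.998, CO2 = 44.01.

297000 mg

n(NaOH) = 224.0 g / 39.998 g/mol = 5.600 mol.
From the equation the NaOH:Na2CO3 mole ratio is 2:1, so n(Na2CO3) = 5.600 × 1/2 = 2.800 mol.
Mass of Na2CO3 = 2.800 mol × 105.99 g/mol = 296.8 g.
Converting to mg: 296.8 g = 297000 mg.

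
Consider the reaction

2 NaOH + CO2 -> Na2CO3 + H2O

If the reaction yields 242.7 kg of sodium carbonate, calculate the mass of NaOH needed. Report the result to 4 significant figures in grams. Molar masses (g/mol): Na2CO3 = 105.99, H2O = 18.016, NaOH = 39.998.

183200 g

Convert: 242.7 kg = 242700 g.
n(Na2CO3) = 242700 g / 105.99 g/mol = 2289.8 mol.
From the equation the Na2CO3:NaOH mole ratio is 1:2, so n(NaOH) = 2289.8 × 2/1 = 4579.7 mol.
Mass of NaOH = 4579.7 mol × 39.998 g/mol = 183180 g.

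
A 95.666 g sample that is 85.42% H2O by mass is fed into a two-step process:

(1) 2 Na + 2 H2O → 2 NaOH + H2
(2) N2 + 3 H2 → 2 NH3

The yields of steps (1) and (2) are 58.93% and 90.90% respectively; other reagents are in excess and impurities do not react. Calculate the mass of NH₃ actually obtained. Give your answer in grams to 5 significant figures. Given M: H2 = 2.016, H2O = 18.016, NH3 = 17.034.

Pure H2O = 95.666 × 0.8542 = 81.7179 g.
n(H2O) = 81.7179 / 18.016 = 4.53585 mol.
Step 1 (H2O:H2 = 2:1): theoretical n(H2) = 2.26793 mol; at 58.93% yield, n(H2) = 1.33649 mol.
Step 2 (H2:NH3 = 3:2): theoretical n(NH3) = 0.890992 mol, so theoretical mass = 0.890992 × 17.034 = 15.1772 g.
At 90.90% yield, actual mass of NH3 = 15.1772 × 0.9090 = 13.7960 g.

13.796 g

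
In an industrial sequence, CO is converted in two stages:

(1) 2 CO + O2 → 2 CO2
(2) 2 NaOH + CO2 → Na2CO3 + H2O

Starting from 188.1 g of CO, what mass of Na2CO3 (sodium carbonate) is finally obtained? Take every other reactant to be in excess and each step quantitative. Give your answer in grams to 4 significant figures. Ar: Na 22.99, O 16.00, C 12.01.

M(CO) = 12.01 + 16.00 = 28.01 g/mol.
M(Na2CO3) = 2(22.99) + 12.01 + 3(16.00) = 105.99 g/mol.
n(CO) = 188.10 / 28.01 = 6.7155 mol.
Step 1 gives a 2:2 ratio of CO to CO2, so n(CO2) = 6.7155 mol.
In step 2 the CO2:Na2CO3 ratio is 1:1, so n(Na2CO3) = 6.7155 mol.
Mass of Na2CO3 = 6.7155 × 105.99 = 711.77 g.

711.8 g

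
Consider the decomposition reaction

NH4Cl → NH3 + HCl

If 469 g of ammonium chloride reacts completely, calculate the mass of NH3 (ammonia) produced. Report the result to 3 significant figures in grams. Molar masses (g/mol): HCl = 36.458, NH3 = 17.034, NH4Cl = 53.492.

149 g

n(NH4Cl) = 469.0 g / 53.492 g/mol = 8.768 mol.
From the equation the NH4Cl:NH3 mole ratio is 1:1, so n(NH3) = 8.768 × 1/1 = 8.768 mol.
Mass of NH3 = 8.768 mol × 17.034 g/mol = 149.3 g.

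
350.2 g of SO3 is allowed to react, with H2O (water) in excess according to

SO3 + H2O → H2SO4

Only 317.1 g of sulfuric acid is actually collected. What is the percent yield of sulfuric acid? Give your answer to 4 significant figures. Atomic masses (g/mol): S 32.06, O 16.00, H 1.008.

73.92 %

M(SO3) = 32.06 + 3(16.00) = 80.06 g/mol.
M(H2SO4) = 2(1.008) + 32.06 + 4(16.00) = 98.076 g/mol.
n(SO3) = 350.20 g / 80.06 g/mol = 4.3742 mol.
From the equation the SO3:H2SO4 mole ratio is 1:1, so n(H2SO4) = 4.3742 × 1/1 = 4.3742 mol.
Mass of H2SO4 = 4.3742 mol × 98.076 g/mol = 429.01 g.
This is the theoretical yield. Percent yield = 317.1 g / 429.01 g × 100% = 73.915%.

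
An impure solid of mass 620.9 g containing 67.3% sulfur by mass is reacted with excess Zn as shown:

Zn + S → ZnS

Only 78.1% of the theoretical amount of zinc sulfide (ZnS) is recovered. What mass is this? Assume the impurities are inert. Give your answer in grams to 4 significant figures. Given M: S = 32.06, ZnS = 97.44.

991.9 g

Pure S available = 620.9 g × 0.673 = 417.87 g.
n(S) = 417.87 g / 32.06 g/mol = 13.034 mol.
From the equation the S:ZnS mole ratio is 1:1, so n(ZnS) = 13.034 × 1/1 = 13.034 mol.
Mass of ZnS = 13.034 mol × 97.44 g/mol = 1270.0 g.
Actual mass collected = 1270.0 g × 0.781 = 991.89 g.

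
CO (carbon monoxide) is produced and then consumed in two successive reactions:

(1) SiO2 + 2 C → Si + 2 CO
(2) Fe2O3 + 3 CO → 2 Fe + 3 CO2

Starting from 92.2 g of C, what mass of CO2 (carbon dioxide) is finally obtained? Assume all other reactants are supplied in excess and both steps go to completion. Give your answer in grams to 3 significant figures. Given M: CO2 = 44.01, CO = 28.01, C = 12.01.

n(C) = 92.20 / 12.01 = 7.677 mol.
Step 1 gives a 2:2 ratio of C to CO, so n(CO) = 7.677 mol.
In step 2 the CO:CO2 ratio is 3:3, so n(CO2) = 7.677 mol.
Mass of CO2 = 7.677 × 44.01 = 337.9 g.

338 g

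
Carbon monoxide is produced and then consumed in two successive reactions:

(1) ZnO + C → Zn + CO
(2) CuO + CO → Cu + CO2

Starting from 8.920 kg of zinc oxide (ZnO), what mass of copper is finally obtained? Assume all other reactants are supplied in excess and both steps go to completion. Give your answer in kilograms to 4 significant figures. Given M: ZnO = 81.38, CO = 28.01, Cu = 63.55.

8.920 kg = 8920.0 g.
n(ZnO) = 8920.0 / 81.38 = 109.61 mol.
Step 1 gives a 1:1 ratio of ZnO to CO, so n(CO) = 109.61 mol.
In step 2 the CO:Cu ratio is 1:1, so n(Cu) = 109.61 mol.
Mass of Cu = 109.61 × 63.55 = 6965.7 g = 6.966 kg.

6.966 kg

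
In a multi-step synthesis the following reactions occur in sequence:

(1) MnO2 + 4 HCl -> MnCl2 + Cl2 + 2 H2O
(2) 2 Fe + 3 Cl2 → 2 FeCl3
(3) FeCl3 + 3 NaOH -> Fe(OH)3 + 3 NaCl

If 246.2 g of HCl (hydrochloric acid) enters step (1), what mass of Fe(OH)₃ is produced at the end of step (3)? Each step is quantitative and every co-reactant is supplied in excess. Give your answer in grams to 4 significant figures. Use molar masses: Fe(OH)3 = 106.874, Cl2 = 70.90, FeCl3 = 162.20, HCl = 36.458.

n(HCl) = 246.2 / 36.458 = 6.7530 mol.
Reaction (1): HCl→Cl2 ratio 4:1 ⇒ n(Cl2) = 1.6882 mol.
Reaction (2): Cl2→FeCl3 ratio 3:2 ⇒ n(FeCl3) = 1.1255 mol.
Reaction (3): FeCl3→Fe(OH)3 ratio 1:1 ⇒ n(Fe(OH)3) = 1.1255 mol.
Mass of Fe(OH)3 = 1.1255 × 106.874 = 120.29 g.

120.3 g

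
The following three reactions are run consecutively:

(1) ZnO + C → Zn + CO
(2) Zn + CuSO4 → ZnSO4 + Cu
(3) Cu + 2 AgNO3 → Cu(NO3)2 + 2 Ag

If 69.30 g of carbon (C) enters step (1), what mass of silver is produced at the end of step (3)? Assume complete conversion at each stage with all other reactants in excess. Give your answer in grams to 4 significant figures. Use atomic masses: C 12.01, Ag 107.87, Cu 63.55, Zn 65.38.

1245 g

M(C) = 12.01 g/mol.
M(Ag) = 107.87 g/mol.
n(C) = 69.30 / 12.01 = 5.7702 mol.
Reaction (1): C→Zn ratio 1:1 ⇒ n(Zn) = 5.7702 mol.
Reaction (2): Zn→Cu ratio 1:1 ⇒ n(Cu) = 5.7702 mol.
Reaction (3): Cu→Ag ratio 1:2 ⇒ n(Ag) = 11.540 mol.
Mass of Ag = 11.540 × 107.87 = 1244.9 g.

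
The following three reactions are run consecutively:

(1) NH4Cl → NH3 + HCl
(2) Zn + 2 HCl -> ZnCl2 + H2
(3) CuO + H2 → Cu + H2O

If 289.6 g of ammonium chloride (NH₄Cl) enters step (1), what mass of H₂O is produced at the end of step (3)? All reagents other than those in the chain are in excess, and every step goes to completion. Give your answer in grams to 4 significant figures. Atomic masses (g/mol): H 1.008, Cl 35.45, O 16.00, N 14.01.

M(NH4Cl) = 14.01 + 4(1.008) + 35.45 = 53.492 g/mol.
M(H2O) = 2(1.008) + 16.00 = 18.016 g/mol.
n(NH4Cl) = 289.6 / 53.492 = 5.4139 mol.
Reaction (1): NH4Cl→HCl ratio 1:1 ⇒ n(HCl) = 5.4139 mol.
Reaction (2): HCl→H2 ratio 2:1 ⇒ n(H2) = 2.7069 mol.
Reaction (3): H2→H2O ratio 1:1 ⇒ n(H2O) = 2.7069 mol.
Mass of H2O = 2.7069 × 18.016 = 48.768 g.

48.77 g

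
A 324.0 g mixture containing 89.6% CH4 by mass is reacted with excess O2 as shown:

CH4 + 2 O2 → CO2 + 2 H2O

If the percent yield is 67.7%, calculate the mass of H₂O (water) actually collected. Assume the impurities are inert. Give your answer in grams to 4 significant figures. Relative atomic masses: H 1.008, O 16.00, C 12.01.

441.4 g

Pure CH4 available = 324.0 g × 0.896 = 290.30 g.
M(CH4) = 12.01 + 4(1.008) = 16.042 g/mol.
M(H2O) = 2(1.008) + 16.00 = 18.016 g/mol.
n(CH4) = 290.30 g / 16.042 g/mol = 18.096 mol.
From the equation the CH4:H2O mole ratio is 1:2, so n(H2O) = 18.096 × 2/1 = 36.193 mol.
Mass of H2O = 36.193 mol × 18.016 g/mol = 652.05 g.
Actual mass collected = 652.05 g × 0.677 = 441.44 g.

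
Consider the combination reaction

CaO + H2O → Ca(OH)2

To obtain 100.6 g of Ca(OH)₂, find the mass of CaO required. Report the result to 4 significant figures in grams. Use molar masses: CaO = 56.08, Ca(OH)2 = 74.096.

n(Ca(OH)2) = 100.60 g / 74.096 g/mol = 1.3577 mol.
From the equation the Ca(OH)2:CaO mole ratio is 1:1, so n(CaO) = 1.3577 × 1/1 = 1.3577 mol.
Mass of CaO = 1.3577 mol × 56.08 g/mol = 76.140 g.

76.14 g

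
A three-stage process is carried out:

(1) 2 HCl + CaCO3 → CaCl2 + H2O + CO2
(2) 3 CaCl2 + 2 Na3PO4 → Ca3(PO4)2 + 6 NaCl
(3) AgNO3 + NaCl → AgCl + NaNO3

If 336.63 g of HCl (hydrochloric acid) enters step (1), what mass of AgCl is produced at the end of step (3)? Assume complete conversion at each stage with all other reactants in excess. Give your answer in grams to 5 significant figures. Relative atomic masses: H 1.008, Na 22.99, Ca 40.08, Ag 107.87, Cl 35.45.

1323.3 g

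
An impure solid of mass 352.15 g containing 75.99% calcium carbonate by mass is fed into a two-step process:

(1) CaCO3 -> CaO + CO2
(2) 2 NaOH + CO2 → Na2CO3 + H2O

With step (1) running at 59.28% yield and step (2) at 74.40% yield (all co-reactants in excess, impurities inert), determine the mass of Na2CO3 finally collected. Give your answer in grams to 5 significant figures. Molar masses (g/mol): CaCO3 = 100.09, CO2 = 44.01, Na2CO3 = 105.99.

Pure CaCO3 = 352.15 × 0.7599 = 267.599 g.
n(CaCO3) = 267.599 / 100.09 = 2.67358 mol.
Step 1 (CaCO3:CO2 = 1:1): theoretical n(CO2) = 2.67358 mol; at 59.28% yield, n(CO2) = 1.58490 mol.
Step 2 (CO2:Na2CO3 = 1:1): theoretical n(Na2CO3) = 1.58490 mol, so theoretical mass = 1.58490 × 105.99 = 167.983 g.
At 74.40% yield, actual mass of Na2CO3 = 167.983 × 0.7440 = 124.980 g.

124.98 g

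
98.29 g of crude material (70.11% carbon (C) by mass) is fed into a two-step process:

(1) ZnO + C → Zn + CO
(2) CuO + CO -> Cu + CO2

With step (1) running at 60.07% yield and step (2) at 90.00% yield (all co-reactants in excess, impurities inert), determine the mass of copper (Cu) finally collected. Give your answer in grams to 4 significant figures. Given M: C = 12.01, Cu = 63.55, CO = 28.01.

Pure C = 98.29 × 0.7011 = 68.911 g.
n(C) = 68.911 / 12.01 = 5.7378 mol.
Step 1 (C:CO = 1:1): theoretical n(CO) = 5.7378 mol; at 60.07% yield, n(CO) = 3.4467 mol.
Step 2 (CO:Cu = 1:1): theoretical n(Cu) = 3.4467 mol, so theoretical mass = 3.4467 × 63.55 = 219.04 g.
At 90.00% yield, actual mass of Cu = 219.04 × 0.9000 = 197.13 g.

197.1 g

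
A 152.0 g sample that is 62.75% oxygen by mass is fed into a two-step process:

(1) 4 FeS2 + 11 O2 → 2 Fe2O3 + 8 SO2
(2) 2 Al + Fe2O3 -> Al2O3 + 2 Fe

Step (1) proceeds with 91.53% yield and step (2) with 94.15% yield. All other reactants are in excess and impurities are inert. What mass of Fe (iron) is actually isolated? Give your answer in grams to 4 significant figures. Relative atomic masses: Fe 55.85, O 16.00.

Pure O2 = 152.0 × 0.6275 = 95.380 g.
M(O2) = 2(16.00) = 32.00 g/mol.
M(Fe) = 55.85 g/mol.
n(O2) = 95.380 / 32.00 = 2.9806 mol.
Step 1 (O2:Fe2O3 = 11:2): theoretical n(Fe2O3) = 0.54193 mol; at 91.53% yield, n(Fe2O3) = 0.49603 mol.
Step 2 (Fe2O3:Fe = 1:2): theoretical n(Fe) = 0.99206 mol, so theoretical mass = 0.99206 × 55.85 = 55.407 g.
At 94.15% yield, actual mass of Fe = 55.407 × 0.9415 = 52.165 g.

52.17 g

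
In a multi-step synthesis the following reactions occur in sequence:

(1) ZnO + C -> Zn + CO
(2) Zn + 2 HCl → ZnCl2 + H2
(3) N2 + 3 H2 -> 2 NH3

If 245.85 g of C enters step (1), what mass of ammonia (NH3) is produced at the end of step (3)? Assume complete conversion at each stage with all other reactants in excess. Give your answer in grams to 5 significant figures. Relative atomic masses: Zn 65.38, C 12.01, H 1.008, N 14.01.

M(C) = 12.01 g/mol.
M(NH3) = 14.01 + 3(1.008) = 17.034 g/mol.
n(C) = 245.85 / 12.01 = 20.4704 mol.
Reaction (1): C→Zn ratio 1:1 ⇒ n(Zn) = 20.4704 mol.
Reaction (2): Zn→H2 ratio 1:1 ⇒ n(H2) = 20.4704 mol.
Reaction (3): H2→NH3 ratio 3:2 ⇒ n(NH3) = 13.6470 mol.
Mass of NH3 = 13.6470 × 17.034 = 232.462 g.

232.46 g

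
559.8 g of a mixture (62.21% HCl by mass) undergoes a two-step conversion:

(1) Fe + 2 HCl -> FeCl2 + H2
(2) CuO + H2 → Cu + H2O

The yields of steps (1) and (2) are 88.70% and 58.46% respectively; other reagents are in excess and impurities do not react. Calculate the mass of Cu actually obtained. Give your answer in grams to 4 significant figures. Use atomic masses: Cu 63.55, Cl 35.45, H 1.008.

Pure HCl = 559.8 × 0.6221 = 348.25 g.
M(HCl) = 1.008 + 35.45 = 36.458 g/mol.
M(Cu) = 63.55 g/mol.
n(HCl) = 348.25 / 36.458 = 9.5521 mol.
Step 1 (HCl:H2 = 2:1): theoretical n(H2) = 4.7761 mol; at 88.70% yield, n(H2) = 4.2364 mol.
Step 2 (H2:Cu = 1:1): theoretical n(Cu) = 4.2364 mol, so theoretical mass = 4.2364 × 63.55 = 269.22 g.
At 58.46% yield, actual mass of Cu = 269.22 × 0.5846 = 157.39 g.

157.4 g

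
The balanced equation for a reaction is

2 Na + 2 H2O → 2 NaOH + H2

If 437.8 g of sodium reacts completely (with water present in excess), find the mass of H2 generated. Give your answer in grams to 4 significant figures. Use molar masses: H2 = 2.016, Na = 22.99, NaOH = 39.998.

n(Na) = 437.80 g / 22.99 g/mol = 19.043 mol.
From the equation the Na:H2 mole ratio is 2:1, so n(H2) = 19.043 × 1/2 = 9.5215 mol.
Mass of H2 = 9.5215 mol × 2.016 g/mol = 19.195 g.

19.20 g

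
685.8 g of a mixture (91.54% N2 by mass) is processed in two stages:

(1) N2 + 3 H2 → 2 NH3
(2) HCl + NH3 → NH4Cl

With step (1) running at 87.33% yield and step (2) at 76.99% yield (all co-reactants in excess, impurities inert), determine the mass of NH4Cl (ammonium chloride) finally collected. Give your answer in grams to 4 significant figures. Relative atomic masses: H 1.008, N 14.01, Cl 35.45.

1612 g

Pure N2 = 685.8 × 0.9154 = 627.78 g.
M(N2) = 2(14.01) = 28.02 g/mol.
M(NH4Cl) = 14.01 + 4(1.008) + 35.45 = 53.492 g/mol.
n(N2) = 627.78 / 28.02 = 22.405 mol.
Step 1 (N2:NH3 = 1:2): theoretical n(NH3) = 44.810 mol; at 87.33% yield, n(NH3) = 39.132 mol.
Step 2 (NH3:NH4Cl = 1:1): theoretical n(NH4Cl) = 39.132 mol, so theoretical mass = 39.132 × 53.492 = 2093.3 g.
At 76.99% yield, actual mass of NH4Cl = 2093.3 × 0.7699 = 1611.6 g.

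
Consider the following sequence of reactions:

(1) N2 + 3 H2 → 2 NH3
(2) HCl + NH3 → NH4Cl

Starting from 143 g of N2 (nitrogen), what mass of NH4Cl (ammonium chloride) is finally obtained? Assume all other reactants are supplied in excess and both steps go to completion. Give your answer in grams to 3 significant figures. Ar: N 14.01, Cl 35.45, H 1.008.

M(N2) = 2(14.01) = 28.02 g/mol.
M(NH4Cl) = 14.01 + 4(1.008) + 35.45 = 53.492 g/mol.
n(N2) = 143.0 / 28.02 = 5.103 mol.
Step 1 gives a 1:2 ratio of N2 to NH3, so n(NH3) = 10.21 mol.
In step 2 the NH3:NH4Cl ratio is 1:1, so n(NH4Cl) = 10.21 mol.
Mass of NH4Cl = 10.21 × 53.492 = 546.0 g.

546 g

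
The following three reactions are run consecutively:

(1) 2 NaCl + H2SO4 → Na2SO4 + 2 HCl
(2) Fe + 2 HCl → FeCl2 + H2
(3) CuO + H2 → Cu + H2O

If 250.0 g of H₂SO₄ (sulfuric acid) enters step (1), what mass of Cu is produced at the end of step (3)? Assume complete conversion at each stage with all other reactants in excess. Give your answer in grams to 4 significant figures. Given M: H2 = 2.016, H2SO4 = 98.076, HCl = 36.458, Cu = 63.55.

162.0 g

n(H2SO4) = 250.0 / 98.076 = 2.5490 mol.
Reaction (1): H2SO4→HCl ratio 1:2 ⇒ n(HCl) = 5.0981 mol.
Reaction (2): HCl→H2 ratio 2:1 ⇒ n(H2) = 2.5490 mol.
Reaction (3): H2→Cu ratio 1:1 ⇒ n(Cu) = 2.5490 mol.
Mass of Cu = 2.5490 × 63.55 = 161.99 g.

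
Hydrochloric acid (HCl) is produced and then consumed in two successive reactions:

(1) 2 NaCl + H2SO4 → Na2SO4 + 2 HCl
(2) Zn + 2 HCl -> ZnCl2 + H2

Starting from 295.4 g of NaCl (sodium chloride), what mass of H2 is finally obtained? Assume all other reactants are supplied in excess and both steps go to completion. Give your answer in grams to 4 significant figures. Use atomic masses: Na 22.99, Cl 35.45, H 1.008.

5.095 g

M(NaCl) = 22.99 + 35.45 = 58.44 g/mol.
M(H2) = 2(1.008) = 2.016 g/mol.
n(NaCl) = 295.40 / 58.44 = 5.0548 mol.
Step 1 gives a 2:2 ratio of NaCl to HCl, so n(HCl) = 5.0548 mol.
In step 2 the HCl:H2 ratio is 2:1, so n(H2) = 2.5274 mol.
Mass of H2 = 2.5274 × 2.016 = 5.0952 g.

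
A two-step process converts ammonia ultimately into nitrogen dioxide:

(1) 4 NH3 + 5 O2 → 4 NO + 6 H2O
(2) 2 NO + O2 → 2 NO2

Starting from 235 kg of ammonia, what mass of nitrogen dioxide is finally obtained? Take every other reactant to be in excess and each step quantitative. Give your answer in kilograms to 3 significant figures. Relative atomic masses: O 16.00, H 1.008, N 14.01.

635 kg

M(NH3) = 14.01 + 3(1.008) = 17.034 g/mol.
M(NO2) = 14.01 + 2(16.00) = 46.01 g/mol.
235 kg = 235000 g.
n(NH3) = 235000 / 17.034 = 13800 mol.
Step 1 gives a 4:4 ratio of NH3 to NO, so n(NO) = 13800 mol.
In step 2 the NO:NO2 ratio is 2:2, so n(NO2) = 13800 mol.
Mass of NO2 = 13800 × 46.01 = 634800 g = 635 kg.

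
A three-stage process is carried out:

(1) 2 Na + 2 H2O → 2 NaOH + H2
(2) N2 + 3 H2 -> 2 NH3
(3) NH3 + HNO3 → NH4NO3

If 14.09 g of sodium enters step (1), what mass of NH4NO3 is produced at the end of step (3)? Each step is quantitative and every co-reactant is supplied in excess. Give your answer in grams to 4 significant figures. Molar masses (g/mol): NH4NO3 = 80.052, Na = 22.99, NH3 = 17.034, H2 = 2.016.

16.35 g

n(Na) = 14.09 / 22.99 = 0.61288 mol.
Reaction (1): Na→H2 ratio 2:1 ⇒ n(H2) = 0.30644 mol.
Reaction (2): H2→NH3 ratio 3:2 ⇒ n(NH3) = 0.20429 mol.
Reaction (3): NH3→NH4NO3 ratio 1:1 ⇒ n(NH4NO3) = 0.20429 mol.
Mass of NH4NO3 = 0.20429 × 80.052 = 16.354 g.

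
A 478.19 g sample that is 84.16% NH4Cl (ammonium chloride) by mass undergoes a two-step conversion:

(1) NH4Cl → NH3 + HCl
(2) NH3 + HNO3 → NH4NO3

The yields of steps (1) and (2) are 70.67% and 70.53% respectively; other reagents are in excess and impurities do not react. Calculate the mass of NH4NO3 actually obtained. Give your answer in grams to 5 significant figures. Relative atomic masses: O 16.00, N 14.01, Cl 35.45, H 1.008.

Pure NH4Cl = 478.19 × 0.8416 = 402.445 g.
M(NH4Cl) = 14.01 + 4(1.008) + 35.45 = 53.492 g/mol.
M(NH4NO3) = 2(14.01) + 4(1.008) + 3(16.00) = 80.052 g/mol.
n(NH4Cl) = 402.445 / 53.492 = 7.52346 mol.
Step 1 (NH4Cl:NH3 = 1:1): theoretical n(NH3) = 7.52346 mol; at 70.67% yield, n(NH3) = 5.31683 mol.
Step 2 (NH3:NH4NO3 = 1:1): theoretical n(NH4NO3) = 5.31683 mol, so theoretical mass = 5.31683 × 80.052 = 425.623 g.
At 70.53% yield, actual mass of NH4NO3 = 425.623 × 0.7053 = 300.192 g.

300.19 g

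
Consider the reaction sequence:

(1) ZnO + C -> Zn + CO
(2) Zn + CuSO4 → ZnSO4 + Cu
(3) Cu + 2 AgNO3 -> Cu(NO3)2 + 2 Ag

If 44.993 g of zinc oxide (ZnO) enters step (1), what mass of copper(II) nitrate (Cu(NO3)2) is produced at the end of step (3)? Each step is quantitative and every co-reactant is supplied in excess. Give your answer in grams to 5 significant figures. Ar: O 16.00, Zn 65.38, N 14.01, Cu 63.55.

M(ZnO) = 65.38 + 16.00 = 81.38 g/mol.
M(Cu(NO3)2) = 63.55 + 2(14.01) + 6(16.00) = 187.57 g/mol.
n(ZnO) = 44.993 / 81.38 = 0.552875 mol.
Reaction (1): ZnO→Zn ratio 1:1 ⇒ n(Zn) = 0.552875 mol.
Reaction (2): Zn→Cu ratio 1:1 ⇒ n(Cu) = 0.552875 mol.
Reaction (3): Cu→Cu(NO3)2 ratio 1:1 ⇒ n(Cu(NO3)2) = 0.552875 mol.
Mass of Cu(NO3)2 = 0.552875 × 187.57 = 103.703 g.

103.70 g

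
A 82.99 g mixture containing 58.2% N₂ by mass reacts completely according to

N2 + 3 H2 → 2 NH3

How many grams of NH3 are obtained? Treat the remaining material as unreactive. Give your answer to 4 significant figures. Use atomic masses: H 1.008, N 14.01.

Mass of pure N2 = 82.99 g × 0.582 = 48.300 g.
M(N2) = 2(14.01) = 28.02 g/mol.
M(NH3) = 14.01 + 3(1.008) = 17.034 g/mol.
n(N2) = 48.300 g / 28.02 g/mol = 1.7238 mol.
From the equation the N2:NH3 mole ratio is 1:2, so n(NH3) = 1.7238 × 2/1 = 3.4476 mol.
Mass of NH3 = 3.4476 mol × 17.034 g/mol = 58.726 g.

58.73 g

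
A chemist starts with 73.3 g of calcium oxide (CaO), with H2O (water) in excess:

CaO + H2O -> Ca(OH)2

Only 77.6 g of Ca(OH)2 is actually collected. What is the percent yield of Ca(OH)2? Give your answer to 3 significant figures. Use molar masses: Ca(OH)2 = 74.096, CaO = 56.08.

80.1 %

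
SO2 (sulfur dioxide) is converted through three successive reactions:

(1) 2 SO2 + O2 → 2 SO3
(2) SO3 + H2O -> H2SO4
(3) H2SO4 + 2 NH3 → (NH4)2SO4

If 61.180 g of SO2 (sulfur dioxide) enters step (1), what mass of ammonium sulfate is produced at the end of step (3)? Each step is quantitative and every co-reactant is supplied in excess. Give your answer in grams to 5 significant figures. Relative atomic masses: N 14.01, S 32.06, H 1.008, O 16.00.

126.20 g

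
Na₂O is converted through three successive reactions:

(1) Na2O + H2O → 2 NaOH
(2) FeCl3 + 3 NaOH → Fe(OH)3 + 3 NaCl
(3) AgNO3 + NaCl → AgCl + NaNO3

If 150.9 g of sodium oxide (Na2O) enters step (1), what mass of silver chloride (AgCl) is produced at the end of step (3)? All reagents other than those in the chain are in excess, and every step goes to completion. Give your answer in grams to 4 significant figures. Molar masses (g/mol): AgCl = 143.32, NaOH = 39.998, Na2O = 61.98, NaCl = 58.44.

n(Na2O) = 150.9 / 61.98 = 2.4347 mol.
Reaction (1): Na2O→NaOH ratio 1:2 ⇒ n(NaOH) = 4.8693 mol.
Reaction (2): NaOH→NaCl ratio 3:3 ⇒ n(NaCl) = 4.8693 mol.
Reaction (3): NaCl→AgCl ratio 1:1 ⇒ n(AgCl) = 4.8693 mol.
Mass of AgCl = 4.8693 × 143.32 = 697.87 g.

697.9 g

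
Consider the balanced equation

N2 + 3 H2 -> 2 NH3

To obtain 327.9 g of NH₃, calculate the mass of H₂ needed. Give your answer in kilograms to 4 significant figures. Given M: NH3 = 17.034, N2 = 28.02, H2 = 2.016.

n(NH3) = 327.90 g / 17.034 g/mol = 19.250 mol.
From the equation the NH3:H2 mole ratio is 2:3, so n(H2) = 19.250 × 3/2 = 28.875 mol.
Mass of H2 = 28.875 mol × 2.016 g/mol = 58.211 g.
Converting to kg: 58.211 g = 0.05821 kg.

0.05821 kg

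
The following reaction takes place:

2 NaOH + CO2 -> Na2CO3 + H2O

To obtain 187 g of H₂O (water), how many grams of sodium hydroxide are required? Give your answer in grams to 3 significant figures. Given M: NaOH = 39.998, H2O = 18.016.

830 g

n(H2O) = 187.0 g / 18.016 g/mol = 10.38 mol.
From the equation the H2O:NaOH mole ratio is 1:2, so n(NaOH) = 10.38 × 2/1 = 20.76 mol.
Mass of NaOH = 20.76 mol × 39.998 g/mol = 830.3 g.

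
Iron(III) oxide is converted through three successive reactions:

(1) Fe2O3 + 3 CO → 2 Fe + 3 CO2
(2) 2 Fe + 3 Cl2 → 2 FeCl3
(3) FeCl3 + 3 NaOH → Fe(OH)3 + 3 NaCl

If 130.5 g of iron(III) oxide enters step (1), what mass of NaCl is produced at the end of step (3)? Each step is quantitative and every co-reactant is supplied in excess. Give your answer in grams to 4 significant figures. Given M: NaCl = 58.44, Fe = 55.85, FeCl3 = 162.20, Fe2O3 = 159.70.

286.5 g

n(Fe2O3) = 130.5 / 159.70 = 0.81716 mol.
Reaction (1): Fe2O3→Fe ratio 1:2 ⇒ n(Fe) = 1.6343 mol.
Reaction (2): Fe→FeCl3 ratio 2:2 ⇒ n(FeCl3) = 1.6343 mol.
Reaction (3): FeCl3→NaCl ratio 1:3 ⇒ n(NaCl) = 4.9029 mol.
Mass of NaCl = 4.9029 × 58.44 = 286.53 g.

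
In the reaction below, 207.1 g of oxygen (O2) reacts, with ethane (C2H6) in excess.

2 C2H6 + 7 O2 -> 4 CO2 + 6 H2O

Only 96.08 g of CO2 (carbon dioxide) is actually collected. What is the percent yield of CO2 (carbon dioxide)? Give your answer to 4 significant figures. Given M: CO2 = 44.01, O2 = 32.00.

n(O2) = 207.10 g / 32.00 g/mol = 6.4719 mol.
From the equation the O2:CO2 mole ratio is 7:4, so n(CO2) = 6.4719 × 4/7 = 3.6982 mol.
Mass of CO2 = 3.6982 mol × 44.01 g/mol = 162.76 g.
This is the theoretical yield. Percent yield = 96.08 g / 162.76 g × 100% = 59.032%.

59.03 %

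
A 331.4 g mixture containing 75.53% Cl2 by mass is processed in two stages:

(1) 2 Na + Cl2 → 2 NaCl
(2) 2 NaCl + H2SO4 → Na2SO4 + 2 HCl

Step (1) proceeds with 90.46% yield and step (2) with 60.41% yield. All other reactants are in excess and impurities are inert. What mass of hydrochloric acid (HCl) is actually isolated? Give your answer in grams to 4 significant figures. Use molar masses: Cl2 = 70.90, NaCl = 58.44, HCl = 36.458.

Pure Cl2 = 331.4 × 0.7553 = 250.31 g.
n(Cl2) = 250.31 / 70.90 = 3.5304 mol.
Step 1 (Cl2:NaCl = 1:2): theoretical n(NaCl) = 7.0608 mol; at 90.46% yield, n(NaCl) = 6.3872 mol.
Step 2 (NaCl:HCl = 2:2): theoretical n(HCl) = 6.3872 mol, so theoretical mass = 6.3872 × 36.458 = 232.87 g.
At 60.41% yield, actual mass of HCl = 232.87 × 0.6041 = 140.67 g.

140.7 g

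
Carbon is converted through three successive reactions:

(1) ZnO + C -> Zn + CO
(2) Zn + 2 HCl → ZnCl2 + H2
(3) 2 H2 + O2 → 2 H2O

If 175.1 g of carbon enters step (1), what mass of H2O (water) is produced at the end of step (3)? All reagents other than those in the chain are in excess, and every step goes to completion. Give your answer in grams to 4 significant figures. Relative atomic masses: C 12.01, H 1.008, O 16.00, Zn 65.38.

M(C) = 12.01 g/mol.
M(H2O) = 2(1.008) + 16.00 = 18.016 g/mol.
n(C) = 175.1 / 12.01 = 14.580 mol.
Reaction (1): C→Zn ratio 1:1 ⇒ n(Zn) = 14.580 mol.
Reaction (2): Zn→H2 ratio 1:1 ⇒ n(H2) = 14.580 mol.
Reaction (3): H2→H2O ratio 2:2 ⇒ n(H2O) = 14.580 mol.
Mass of H2O = 14.580 × 18.016 = 262.66 g.

262.7 g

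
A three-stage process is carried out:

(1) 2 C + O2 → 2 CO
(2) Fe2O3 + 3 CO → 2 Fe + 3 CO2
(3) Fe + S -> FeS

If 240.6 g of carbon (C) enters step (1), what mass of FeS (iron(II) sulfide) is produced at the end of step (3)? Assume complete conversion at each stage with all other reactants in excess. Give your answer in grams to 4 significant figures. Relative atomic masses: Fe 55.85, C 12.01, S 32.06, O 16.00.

1174 g

M(C) = 12.01 g/mol.
M(FeS) = 55.85 + 32.06 = 87.91 g/mol.
n(C) = 240.6 / 12.01 = 20.033 mol.
Reaction (1): C→CO ratio 2:2 ⇒ n(CO) = 20.033 mol.
Reaction (2): CO→Fe ratio 3:2 ⇒ n(Fe) = 13.356 mol.
Reaction (3): Fe→FeS ratio 1:1 ⇒ n(FeS) = 13.356 mol.
Mass of FeS = 13.356 × 87.91 = 1174.1 g.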